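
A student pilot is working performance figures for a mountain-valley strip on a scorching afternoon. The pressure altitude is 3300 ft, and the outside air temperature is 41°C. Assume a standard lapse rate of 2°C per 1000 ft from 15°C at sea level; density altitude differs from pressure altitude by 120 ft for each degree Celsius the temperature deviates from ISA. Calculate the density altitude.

7212 ft

ISA temperature at 3300 ft = 15 − 2 × (3300/1000) = 8.4°C.
ISA deviation = 41 − 8.4 = +32.6°C.
Density altitude = 3300 + 120 × (32.6) = 3300 + (+3912) = 7212 ft.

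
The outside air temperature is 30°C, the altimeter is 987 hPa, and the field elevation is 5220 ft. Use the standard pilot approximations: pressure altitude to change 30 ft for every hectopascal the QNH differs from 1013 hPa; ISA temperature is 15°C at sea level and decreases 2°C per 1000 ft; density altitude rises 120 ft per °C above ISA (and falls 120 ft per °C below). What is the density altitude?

9240 ft

Pressure altitude = 5220 + (1013 − 987) × 30 = 5220 + (+780) = 6000 ft.
ISA temperature at 6000 ft = 15 − 2 × (6000/1000) = 3°C.
ISA deviation = 30 − 3 = +27°C.
Density altitude = 6000 + 120 × (27) = 9240 ft.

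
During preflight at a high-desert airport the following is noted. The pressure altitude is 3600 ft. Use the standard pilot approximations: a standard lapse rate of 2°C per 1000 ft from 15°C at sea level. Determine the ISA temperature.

7.8°C

ISA temperature = 15 − 2 × (3600/1000) = 15 − 7.2 = 7.8°C.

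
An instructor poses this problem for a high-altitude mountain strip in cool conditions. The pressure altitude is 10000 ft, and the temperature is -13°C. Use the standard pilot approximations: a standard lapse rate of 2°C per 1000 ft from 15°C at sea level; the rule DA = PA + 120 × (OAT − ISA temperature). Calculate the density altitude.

9040 ft

ISA temperature at 10000 ft = 15 − 2 × (10000/1000) = -5°C.
ISA deviation = -13 − (-5) = -8°C.
Density altitude = 10000 + 120 × (-8) = 10000 + (-960) = 9040 ft.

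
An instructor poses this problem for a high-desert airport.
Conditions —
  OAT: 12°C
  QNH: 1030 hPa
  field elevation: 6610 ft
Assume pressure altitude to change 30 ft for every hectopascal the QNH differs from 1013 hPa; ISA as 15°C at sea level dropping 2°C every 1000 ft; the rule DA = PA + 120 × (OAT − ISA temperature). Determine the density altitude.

Pressure altitude = 6610 + (1013 − 1030) × 30 = 6610 + (-510) = 6100 ft.
ISA temperature at 6100 ft = 15 − 2 × (6100/1000) = 2.8°C.
ISA deviation = 12 − 2.8 = +9.2°C.
Density altitude = 6100 + 120 × (9.2) = 7204 ft.

7204 ft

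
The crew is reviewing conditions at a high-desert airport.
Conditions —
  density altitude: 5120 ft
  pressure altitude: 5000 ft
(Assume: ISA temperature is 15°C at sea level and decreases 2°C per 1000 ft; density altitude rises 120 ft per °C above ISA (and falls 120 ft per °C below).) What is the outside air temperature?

6°C

Density altitude − pressure altitude = 5120 − 5000 = +120 ft.
At 120 ft/°C that is an ISA deviation of 120/120 = +1°C.
ISA temperature at 5000 ft = 15 − 2 × (5000/1000) = 5°C.
OAT = ISA + deviation = 5 + (+1) = 6°C.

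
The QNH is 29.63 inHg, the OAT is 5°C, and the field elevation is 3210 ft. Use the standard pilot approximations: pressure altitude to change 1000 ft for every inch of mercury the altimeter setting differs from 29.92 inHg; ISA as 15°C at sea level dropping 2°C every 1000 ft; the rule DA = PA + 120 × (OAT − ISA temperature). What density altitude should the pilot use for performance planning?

Pressure altitude = 3210 + (29.92 − 29.63) × 1000 = 3210 + (+290) = 3500 ft.
ISA temperature at 3500 ft = 15 − 2 × (3500/1000) = 8°C.
ISA deviation = 5 − 8 = -3°C.
Density altitude = 3500 + 120 × (-3) = 3140 ft.

3140 ft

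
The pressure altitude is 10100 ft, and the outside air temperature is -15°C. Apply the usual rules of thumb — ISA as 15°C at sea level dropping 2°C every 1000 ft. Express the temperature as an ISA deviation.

ISA temperature at 10100 ft = 15 − 2 × (10100/1000) = -5.2°C.
Deviation = OAT − ISA = -15 − (-5.2) = -9.8°C.

ISA-9.8°C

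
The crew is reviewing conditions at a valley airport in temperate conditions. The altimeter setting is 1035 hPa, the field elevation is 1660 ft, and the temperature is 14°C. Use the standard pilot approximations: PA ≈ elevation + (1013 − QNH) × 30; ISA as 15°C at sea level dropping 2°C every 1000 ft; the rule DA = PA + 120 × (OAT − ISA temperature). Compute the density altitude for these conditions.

1120 ft

Pressure altitude = 1660 + (1013 − 1035) × 30 = 1660 + (-660) = 1000 ft.
ISA temperature at 1000 ft = 15 − 2 × (1000/1000) = 13°C.
ISA deviation = 14 − 13 = +1°C.
Density altitude = 1000 + 120 × (1) = 1120 ft.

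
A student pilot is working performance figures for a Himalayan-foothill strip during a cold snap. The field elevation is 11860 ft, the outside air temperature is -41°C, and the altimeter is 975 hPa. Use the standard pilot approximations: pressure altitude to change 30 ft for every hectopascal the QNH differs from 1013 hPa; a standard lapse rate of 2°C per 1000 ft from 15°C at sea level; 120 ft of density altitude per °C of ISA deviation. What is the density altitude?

9400 ft

Pressure altitude = 11860 + (1013 − 975) × 30 = 11860 + (+1140) = 13000 ft.
ISA temperature at 13000 ft = 15 − 2 × (13000/1000) = -11°C.
ISA deviation = -41 − (-11) = -30°C.
Density altitude = 13000 + 120 × (-30) = 9400 ft.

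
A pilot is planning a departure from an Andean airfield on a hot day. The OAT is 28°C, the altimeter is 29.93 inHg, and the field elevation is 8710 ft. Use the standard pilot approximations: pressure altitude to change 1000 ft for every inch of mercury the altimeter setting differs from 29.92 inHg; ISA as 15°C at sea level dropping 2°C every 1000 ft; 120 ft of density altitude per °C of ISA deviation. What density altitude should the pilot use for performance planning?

Pressure altitude = 8710 + (29.92 − 29.93) × 1000 = 8710 + (-10) = 8700 ft.
ISA temperature at 8700 ft = 15 − 2 × (8700/1000) = -2.4°C.
ISA deviation = 28 − (-2.4) = +30.4°C.
Density altitude = 8700 + 120 × (30.4) = 12348 ft.

12348 ft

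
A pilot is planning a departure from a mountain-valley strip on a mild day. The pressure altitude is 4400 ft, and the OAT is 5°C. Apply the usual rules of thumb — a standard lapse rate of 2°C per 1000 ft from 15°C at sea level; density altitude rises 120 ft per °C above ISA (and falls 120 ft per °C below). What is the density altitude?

ISA temperature at 4400 ft = 15 − 2 × (4400/1000) = 6.2°C.
ISA deviation = 5 − 6.2 = -1.2°C.
Density altitude = 4400 + 120 × (-1.2) = 4400 + (-144) = 4256 ft.

4256 ft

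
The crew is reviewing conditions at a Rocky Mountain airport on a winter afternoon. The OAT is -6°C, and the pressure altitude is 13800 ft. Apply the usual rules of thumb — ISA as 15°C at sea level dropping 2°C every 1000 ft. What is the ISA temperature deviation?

ISA temperature at 13800 ft = 15 − 2 × (13800/1000) = -12.6°C.
Deviation = OAT − ISA = -6 − (-12.6) = +6.6°C.

ISA+6.6°C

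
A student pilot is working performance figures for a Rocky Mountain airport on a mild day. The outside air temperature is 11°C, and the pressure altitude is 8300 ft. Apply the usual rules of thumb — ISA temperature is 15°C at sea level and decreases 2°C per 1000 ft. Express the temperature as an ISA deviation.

ISA temperature at 8300 ft = 15 − 2 × (8300/1000) = -1.6°C.
Deviation = OAT − ISA = 11 − (-1.6) = +12.6°C.

ISA+12.6°C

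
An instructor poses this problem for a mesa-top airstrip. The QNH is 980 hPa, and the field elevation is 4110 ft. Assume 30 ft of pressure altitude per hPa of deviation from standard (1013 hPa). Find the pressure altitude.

Pressure correction = (1013 − 980) × 30 = +990 ft.
Pressure altitude = 4110 + (+990) = 5100 ft.

5100 ft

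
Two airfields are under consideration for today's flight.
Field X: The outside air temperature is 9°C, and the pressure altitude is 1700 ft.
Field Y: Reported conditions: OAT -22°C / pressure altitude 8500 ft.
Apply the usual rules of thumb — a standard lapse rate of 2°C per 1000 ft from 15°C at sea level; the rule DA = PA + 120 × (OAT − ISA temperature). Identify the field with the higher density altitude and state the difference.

Field X: ISA temp = 11.6°C, deviation -2.6°C, DA = 1700 + 120 × (-2.6) = 1388 ft.
Field Y: ISA temp = -2°C, deviation -20°C, DA = 8500 + 120 × (-20) = 6100 ft.
Field Y is higher by 6100 − 1388 = 4712 ft.

Field Y by 4712 ft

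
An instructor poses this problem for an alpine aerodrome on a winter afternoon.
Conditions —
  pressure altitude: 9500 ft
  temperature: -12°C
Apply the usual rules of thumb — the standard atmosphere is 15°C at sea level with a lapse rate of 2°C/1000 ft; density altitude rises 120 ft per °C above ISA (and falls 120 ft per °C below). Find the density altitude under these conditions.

8540 ft

ISA temperature at 9500 ft = 15 − 2 × (9500/1000) = -4°C.
ISA deviation = -12 − (-4) = -8°C.
Density altitude = 9500 + 120 × (-8) = 9500 + (-960) = 8540 ft.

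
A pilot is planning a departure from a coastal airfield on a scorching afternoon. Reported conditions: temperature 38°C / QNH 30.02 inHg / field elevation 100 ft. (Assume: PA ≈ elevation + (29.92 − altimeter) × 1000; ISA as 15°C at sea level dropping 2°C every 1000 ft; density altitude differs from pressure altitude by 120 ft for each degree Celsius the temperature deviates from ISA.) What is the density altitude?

Pressure altitude = 100 + (29.92 − 30.02) × 1000 = 100 + (-100) = 0 ft.
ISA temperature at 0 ft = 15 − 2 × (0/1000) = 15°C.
ISA deviation = 38 − 15 = +23°C.
Density altitude = 0 + 120 × (23) = 2760 ft.

2760 ft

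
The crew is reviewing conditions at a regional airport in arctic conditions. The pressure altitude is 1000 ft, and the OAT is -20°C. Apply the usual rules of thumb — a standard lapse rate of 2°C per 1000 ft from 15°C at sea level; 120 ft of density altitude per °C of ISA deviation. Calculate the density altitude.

ISA temperature at 1000 ft = 15 − 2 × (1000/1000) = 13°C.
ISA deviation = -20 − 13 = -33°C.
Density altitude = 1000 + 120 × (-33) = 1000 + (-3960) = -2960 ft.

-2960 ft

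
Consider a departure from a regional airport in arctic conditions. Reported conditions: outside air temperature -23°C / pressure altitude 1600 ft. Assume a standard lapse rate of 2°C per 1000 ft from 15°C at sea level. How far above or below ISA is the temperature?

ISA-34.8°C

ISA temperature at 1600 ft = 15 − 2 × (1600/1000) = 11.8°C.
Deviation = OAT − ISA = -23 − 11.8 = -34.8°C.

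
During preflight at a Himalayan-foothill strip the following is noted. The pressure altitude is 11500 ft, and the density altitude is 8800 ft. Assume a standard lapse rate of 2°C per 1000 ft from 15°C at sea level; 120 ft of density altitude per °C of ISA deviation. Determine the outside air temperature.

-30.5°C

Density altitude − pressure altitude = 8800 − 11500 = -2700 ft.
At 120 ft/°C that is an ISA deviation of -2700/120 = -22.5°C.
ISA temperature at 11500 ft = 15 − 2 × (11500/1000) = -8°C.
OAT = ISA + deviation = -8 + (-22.5) = -30.5°C.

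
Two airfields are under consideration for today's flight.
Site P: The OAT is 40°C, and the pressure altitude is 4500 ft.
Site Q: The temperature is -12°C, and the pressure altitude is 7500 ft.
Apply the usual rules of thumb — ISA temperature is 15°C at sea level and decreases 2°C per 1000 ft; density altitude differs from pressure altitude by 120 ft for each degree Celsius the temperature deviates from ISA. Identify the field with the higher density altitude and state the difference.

Site P by 2520 ft

Site P: ISA temp = 6°C, deviation +34°C, DA = 4500 + 120 × 34 = 8580 ft.
Site Q: ISA temp = 0°C, deviation -12°C, DA = 7500 + 120 × (-12) = 6060 ft.
Site P is higher by 8580 − 6060 = 2520 ft.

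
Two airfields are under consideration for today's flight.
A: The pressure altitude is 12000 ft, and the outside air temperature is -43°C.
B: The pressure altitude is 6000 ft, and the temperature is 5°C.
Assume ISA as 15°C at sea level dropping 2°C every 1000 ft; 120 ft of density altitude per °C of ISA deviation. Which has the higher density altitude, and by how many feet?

A by 1680 ft

A: ISA temp = -9°C, deviation -34°C, DA = 12000 + 120 × (-34) = 7920 ft.
B: ISA temp = 3°C, deviation +2°C, DA = 6000 + 120 × 2 = 6240 ft.
A is higher by 7920 − 6240 = 1680 ft.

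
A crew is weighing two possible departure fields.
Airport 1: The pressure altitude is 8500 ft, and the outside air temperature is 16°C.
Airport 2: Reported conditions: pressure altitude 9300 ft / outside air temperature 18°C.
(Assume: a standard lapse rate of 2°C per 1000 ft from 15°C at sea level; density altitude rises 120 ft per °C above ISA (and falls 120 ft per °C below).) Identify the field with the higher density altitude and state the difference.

Airport 2 by 1232 ft

Airport 1: ISA temp = -2°C, deviation +18°C, DA = 8500 + 120 × 18 = 10660 ft.
Airport 2: ISA temp = -3.6°C, deviation +21.6°C, DA = 9300 + 120 × 21.6 = 11892 ft.
Airport 2 is higher by 11892 − 10660 = 1232 ft.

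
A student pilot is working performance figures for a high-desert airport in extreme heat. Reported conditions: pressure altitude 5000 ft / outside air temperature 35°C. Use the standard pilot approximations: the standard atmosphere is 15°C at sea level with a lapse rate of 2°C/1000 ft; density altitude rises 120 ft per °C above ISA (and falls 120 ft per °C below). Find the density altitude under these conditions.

ISA temperature at 5000 ft = 15 − 2 × (5000/1000) = 5°C.
ISA deviation = 35 − 5 = +30°C.
Density altitude = 5000 + 120 × (30) = 5000 + (+3600) = 8600 ft.

8600 ft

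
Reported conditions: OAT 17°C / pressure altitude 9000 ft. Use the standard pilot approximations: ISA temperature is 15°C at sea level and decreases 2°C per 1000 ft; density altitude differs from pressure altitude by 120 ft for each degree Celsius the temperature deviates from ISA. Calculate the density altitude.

11400 ft

ISA temperature at 9000 ft = 15 − 2 × (9000/1000) = -3°C.
ISA deviation = 17 − (-3) = +20°C.
Density altitude = 9000 + 120 × (20) = 9000 + (+2400) = 11400 ft.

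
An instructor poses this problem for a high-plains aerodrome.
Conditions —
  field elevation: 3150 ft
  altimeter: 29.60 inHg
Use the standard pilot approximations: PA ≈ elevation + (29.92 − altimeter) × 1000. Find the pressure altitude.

Pressure correction = (29.92 − 29.60) × 1000 = +320 ft.
Pressure altitude = 3150 + (+320) = 3470 ft.

3470 ft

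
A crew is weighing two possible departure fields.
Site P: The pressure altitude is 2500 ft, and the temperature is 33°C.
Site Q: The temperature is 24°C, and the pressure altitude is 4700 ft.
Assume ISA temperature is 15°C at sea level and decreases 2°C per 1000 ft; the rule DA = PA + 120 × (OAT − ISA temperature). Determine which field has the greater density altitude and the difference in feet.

Site P: ISA temp = 10°C, deviation +23°C, DA = 2500 + 120 × 23 = 5260 ft.
Site Q: ISA temp = 5.6°C, deviation +18.4°C, DA = 4700 + 120 × 18.4 = 6908 ft.
Site Q is higher by 6908 − 5260 = 1648 ft.

Site Q by 1648 ft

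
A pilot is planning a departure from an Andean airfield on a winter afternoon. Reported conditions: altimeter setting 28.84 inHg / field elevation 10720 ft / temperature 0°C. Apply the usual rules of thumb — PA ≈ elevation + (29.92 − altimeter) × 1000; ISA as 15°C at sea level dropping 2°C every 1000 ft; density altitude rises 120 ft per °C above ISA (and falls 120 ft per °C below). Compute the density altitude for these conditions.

12832 ft

Pressure altitude = 10720 + (29.92 − 28.84) × 1000 = 10720 + (+1080) = 11800 ft.
ISA temperature at 11800 ft = 15 − 2 × (11800/1000) = -8.6°C.
ISA deviation = 0 − (-8.6) = +8.6°C.
Density altitude = 11800 + 120 × (8.6) = 12832 ft.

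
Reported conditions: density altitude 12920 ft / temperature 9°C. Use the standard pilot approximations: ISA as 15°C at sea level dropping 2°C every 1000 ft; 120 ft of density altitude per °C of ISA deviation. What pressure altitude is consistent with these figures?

DA = PA + 120 × (OAT − (15 − 2·PA/1000)) = PA + 120·OAT − 1800 + 0.24·PA = 1.24·PA + 120·OAT − 1800.
So 1.24·PA = 12920 − 120 × 9 + 1800 = 13640.
PA = 13640 / 1.24 = 11000 ft.

11000 ft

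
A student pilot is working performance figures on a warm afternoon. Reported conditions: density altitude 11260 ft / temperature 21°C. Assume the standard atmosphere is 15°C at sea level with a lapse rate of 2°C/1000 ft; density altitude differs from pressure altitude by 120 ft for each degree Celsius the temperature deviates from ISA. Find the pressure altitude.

8500 ft

DA = PA + 120 × (OAT − (15 − 2·PA/1000)) = PA + 120·OAT − 1800 + 0.24·PA = 1.24·PA + 120·OAT − 1800.
So 1.24·PA = 11260 − 120 × 21 + 1800 = 10540.
PA = 10540 / 1.24 = 8500 ft.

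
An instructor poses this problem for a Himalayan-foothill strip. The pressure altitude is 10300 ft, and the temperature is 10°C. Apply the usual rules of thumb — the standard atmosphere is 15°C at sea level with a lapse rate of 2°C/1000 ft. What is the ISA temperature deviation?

ISA temperature at 10300 ft = 15 − 2 × (10300/1000) = -5.6°C.
Deviation = OAT − ISA = 10 − (-5.6) = +15.6°C.

ISA+15.6°C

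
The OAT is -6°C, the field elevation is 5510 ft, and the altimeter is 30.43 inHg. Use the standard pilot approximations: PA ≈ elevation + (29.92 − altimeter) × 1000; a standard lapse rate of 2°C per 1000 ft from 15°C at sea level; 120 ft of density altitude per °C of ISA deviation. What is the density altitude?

Pressure altitude = 5510 + (29.92 − 30.43) × 1000 = 5510 + (-510) = 5000 ft.
ISA temperature at 5000 ft = 15 − 2 × (5000/1000) = 5°C.
ISA deviation = -6 − 5 = -11°C.
Density altitude = 5000 + 120 × (-11) = 3680 ft.

3680 ft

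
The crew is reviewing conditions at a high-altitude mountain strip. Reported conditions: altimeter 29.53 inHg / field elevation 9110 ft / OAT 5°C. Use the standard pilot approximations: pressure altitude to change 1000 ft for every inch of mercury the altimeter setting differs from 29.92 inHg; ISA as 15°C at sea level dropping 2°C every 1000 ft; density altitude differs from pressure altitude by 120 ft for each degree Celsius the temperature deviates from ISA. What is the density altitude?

10580 ft

Pressure altitude = 9110 + (29.92 − 29.53) × 1000 = 9110 + (+390) = 9500 ft.
ISA temperature at 9500 ft = 15 − 2 × (9500/1000) = -4°C.
ISA deviation = 5 − (-4) = +9°C.
Density altitude = 9500 + 120 × (9) = 10580 ft.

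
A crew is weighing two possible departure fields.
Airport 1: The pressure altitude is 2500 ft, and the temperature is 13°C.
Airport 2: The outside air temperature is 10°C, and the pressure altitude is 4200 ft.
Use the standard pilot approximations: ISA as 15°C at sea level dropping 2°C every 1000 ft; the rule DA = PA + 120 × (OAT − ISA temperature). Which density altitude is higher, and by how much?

Airport 1: ISA temp = 10°C, deviation +3°C, DA = 2500 + 120 × 3 = 2860 ft.
Airport 2: ISA temp = 6.6°C, deviation +3.4°C, DA = 4200 + 120 × 3.4 = 4608 ft.
Airport 2 is higher by 4608 − 2860 = 1748 ft.

Airport 2 by 1748 ft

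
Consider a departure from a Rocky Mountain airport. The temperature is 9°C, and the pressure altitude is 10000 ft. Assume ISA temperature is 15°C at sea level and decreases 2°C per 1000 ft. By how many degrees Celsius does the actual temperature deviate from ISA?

ISA temperature at 10000 ft = 15 − 2 × (10000/1000) = -5°C.
Deviation = OAT − ISA = 9 − (-5) = +14°C.

ISA+14°C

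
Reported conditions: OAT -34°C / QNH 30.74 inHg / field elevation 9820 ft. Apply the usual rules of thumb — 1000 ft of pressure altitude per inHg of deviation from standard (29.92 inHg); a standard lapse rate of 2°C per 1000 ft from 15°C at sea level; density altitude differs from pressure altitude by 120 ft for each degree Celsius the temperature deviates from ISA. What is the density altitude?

Pressure altitude = 9820 + (29.92 − 30.74) × 1000 = 9820 + (-820) = 9000 ft.
ISA temperature at 9000 ft = 15 − 2 × (9000/1000) = -3°C.
ISA deviation = -34 − (-3) = -31°C.
Density altitude = 9000 + 120 × (-31) = 5280 ft.

5280 ft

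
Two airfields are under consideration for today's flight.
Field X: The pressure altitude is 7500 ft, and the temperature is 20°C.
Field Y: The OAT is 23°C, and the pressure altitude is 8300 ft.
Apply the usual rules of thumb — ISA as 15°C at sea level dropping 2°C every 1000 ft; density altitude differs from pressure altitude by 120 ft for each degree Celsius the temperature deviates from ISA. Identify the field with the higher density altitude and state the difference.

Field Y by 1352 ft

Field X: ISA temp = 0°C, deviation +20°C, DA = 7500 + 120 × 20 = 9900 ft.
Field Y: ISA temp = -1.6°C, deviation +24.6°C, DA = 8300 + 120 × 24.6 = 11252 ft.
Field Y is higher by 11252 − 9900 = 1352 ft.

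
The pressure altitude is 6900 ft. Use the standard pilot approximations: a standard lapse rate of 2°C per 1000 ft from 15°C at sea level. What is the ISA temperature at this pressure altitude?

ISA temperature = 15 − 2 × (6900/1000) = 15 − 13.8 = 1.2°C.

1.2°C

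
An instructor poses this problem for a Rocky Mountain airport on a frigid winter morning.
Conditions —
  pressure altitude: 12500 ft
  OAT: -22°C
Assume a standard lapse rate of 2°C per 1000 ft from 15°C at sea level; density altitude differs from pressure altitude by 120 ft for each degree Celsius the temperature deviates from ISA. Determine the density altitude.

11060 ft

ISA temperature at 12500 ft = 15 − 2 × (12500/1000) = -10°C.
ISA deviation = -22 − (-10) = -12°C.
Density altitude = 12500 + 120 × (-12) = 12500 + (-1440) = 11060 ft.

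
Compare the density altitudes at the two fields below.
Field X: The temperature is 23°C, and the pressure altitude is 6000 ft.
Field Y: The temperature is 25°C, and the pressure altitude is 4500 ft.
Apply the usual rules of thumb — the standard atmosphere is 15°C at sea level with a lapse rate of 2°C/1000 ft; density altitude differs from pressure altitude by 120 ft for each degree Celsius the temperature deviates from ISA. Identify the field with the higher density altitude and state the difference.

Field X by 1620 ft

Field X: ISA temp = 3°C, deviation +20°C, DA = 6000 + 120 × 20 = 8400 ft.
Field Y: ISA temp = 6°C, deviation +19°C, DA = 4500 + 120 × 19 = 6780 ft.
Field X is higher by 8400 − 6780 = 1620 ft.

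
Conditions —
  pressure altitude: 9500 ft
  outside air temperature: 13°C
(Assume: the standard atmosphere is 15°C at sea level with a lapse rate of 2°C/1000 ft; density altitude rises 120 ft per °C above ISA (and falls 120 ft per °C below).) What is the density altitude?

11540 ft

ISA temperature at 9500 ft = 15 − 2 × (9500/1000) = -4°C.
ISA deviation = 13 − (-4) = +17°C.
Density altitude = 9500 + 120 × (17) = 9500 + (+2040) = 11540 ft.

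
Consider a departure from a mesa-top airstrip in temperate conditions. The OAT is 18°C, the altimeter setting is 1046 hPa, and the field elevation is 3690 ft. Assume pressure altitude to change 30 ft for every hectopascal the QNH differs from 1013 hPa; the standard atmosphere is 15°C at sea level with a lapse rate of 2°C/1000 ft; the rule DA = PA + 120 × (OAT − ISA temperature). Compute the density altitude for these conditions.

Pressure altitude = 3690 + (1013 − 1046) × 30 = 3690 + (-990) = 2700 ft.
ISA temperature at 2700 ft = 15 − 2 × (2700/1000) = 9.6°C.
ISA deviation = 18 − 9.6 = +8.4°C.
Density altitude = 2700 + 120 × (8.4) = 3708 ft.

3708 ft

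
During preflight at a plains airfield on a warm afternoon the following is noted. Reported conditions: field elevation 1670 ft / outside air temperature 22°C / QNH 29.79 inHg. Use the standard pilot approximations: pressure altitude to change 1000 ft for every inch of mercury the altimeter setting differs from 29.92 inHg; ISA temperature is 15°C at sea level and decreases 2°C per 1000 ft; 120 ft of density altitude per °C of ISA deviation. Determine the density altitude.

Pressure altitude = 1670 + (29.92 − 29.79) × 1000 = 1670 + (+130) = 1800 ft.
ISA temperature at 1800 ft = 15 − 2 × (1800/1000) = 11.4°C.
ISA deviation = 22 − 11.4 = +10.6°C.
Density altitude = 1800 + 120 × (10.6) = 3072 ft.

3072 ft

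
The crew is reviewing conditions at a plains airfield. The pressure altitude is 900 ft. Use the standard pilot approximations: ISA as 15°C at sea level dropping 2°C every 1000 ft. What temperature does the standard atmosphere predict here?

ISA temperature = 15 − 2 × (900/1000) = 15 − 1.8 = 13.2°C.

13.2°C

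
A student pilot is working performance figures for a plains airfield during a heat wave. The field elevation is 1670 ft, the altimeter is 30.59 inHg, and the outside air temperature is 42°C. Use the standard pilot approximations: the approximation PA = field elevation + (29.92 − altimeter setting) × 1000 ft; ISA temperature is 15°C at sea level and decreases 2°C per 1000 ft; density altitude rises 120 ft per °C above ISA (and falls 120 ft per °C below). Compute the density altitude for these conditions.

Pressure altitude = 1670 + (29.92 − 30.59) × 1000 = 1670 + (-670) = 1000 ft.
ISA temperature at 1000 ft = 15 − 2 × (1000/1000) = 13°C.
ISA deviation = 42 − 13 = +29°C.
Density altitude = 1000 + 120 × (29) = 4480 ft.

4480 ft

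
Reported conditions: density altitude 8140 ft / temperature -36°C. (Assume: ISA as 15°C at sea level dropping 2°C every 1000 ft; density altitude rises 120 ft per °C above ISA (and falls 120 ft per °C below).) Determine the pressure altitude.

11500 ft

DA = PA + 120 × (OAT − (15 − 2·PA/1000)) = PA + 120·OAT − 1800 + 0.24·PA = 1.24·PA + 120·OAT − 1800.
So 1.24·PA = 8140 − 120 × (-36) + 1800 = 14260.
PA = 14260 / 1.24 = 11500 ft.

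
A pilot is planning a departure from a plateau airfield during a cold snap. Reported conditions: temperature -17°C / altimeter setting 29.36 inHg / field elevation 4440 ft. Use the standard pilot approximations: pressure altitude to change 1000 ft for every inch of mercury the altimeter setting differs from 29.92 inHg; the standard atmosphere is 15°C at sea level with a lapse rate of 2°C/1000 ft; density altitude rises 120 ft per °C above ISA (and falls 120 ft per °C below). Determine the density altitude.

2360 ft

Pressure altitude = 4440 + (29.92 − 29.36) × 1000 = 4440 + (+560) = 5000 ft.
ISA temperature at 5000 ft = 15 − 2 × (5000/1000) = 5°C.
ISA deviation = -17 − 5 = -22°C.
Density altitude = 5000 + 120 × (-22) = 2360 ft.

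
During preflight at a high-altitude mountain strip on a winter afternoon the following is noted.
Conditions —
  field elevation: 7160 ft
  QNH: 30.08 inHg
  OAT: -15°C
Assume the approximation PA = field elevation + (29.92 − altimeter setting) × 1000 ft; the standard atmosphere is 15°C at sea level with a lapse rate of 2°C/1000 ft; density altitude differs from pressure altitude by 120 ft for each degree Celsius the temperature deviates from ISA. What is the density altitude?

Pressure altitude = 7160 + (29.92 − 30.08) × 1000 = 7160 + (-160) = 7000 ft.
ISA temperature at 7000 ft = 15 − 2 × (7000/1000) = 1°C.
ISA deviation = -15 − 1 = -16°C.
Density altitude = 7000 + 120 × (-16) = 5080 ft.

5080 ft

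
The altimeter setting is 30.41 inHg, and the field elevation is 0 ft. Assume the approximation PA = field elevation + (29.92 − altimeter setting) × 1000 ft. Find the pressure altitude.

Pressure correction = (29.92 − 30.41) × 1000 = -490 ft.
Pressure altitude = 0 + (-490) = -490 ft.

-490 ft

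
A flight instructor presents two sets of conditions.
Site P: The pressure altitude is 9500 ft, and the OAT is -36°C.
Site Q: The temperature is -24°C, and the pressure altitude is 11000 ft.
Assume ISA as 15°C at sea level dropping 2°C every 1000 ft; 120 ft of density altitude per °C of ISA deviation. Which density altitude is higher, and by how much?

Site Q by 3300 ft

Site P: ISA temp = -4°C, deviation -32°C, DA = 9500 + 120 × (-32) = 5660 ft.
Site Q: ISA temp = -7°C, deviation -17°C, DA = 11000 + 120 × (-17) = 8960 ft.
Site Q is higher by 8960 − 5660 = 3300 ft.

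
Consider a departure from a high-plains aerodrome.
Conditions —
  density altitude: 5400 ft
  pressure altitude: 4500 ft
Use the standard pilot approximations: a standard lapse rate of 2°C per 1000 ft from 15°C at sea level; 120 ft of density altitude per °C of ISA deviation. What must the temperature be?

Density altitude − pressure altitude = 5400 − 4500 = +900 ft.
At 120 ft/°C that is an ISA deviation of 900/120 = +7.5°C.
ISA temperature at 4500 ft = 15 − 2 × (4500/1000) = 6°C.
OAT = ISA + deviation = 6 + (+7.5) = 13.5°C.

13.5°C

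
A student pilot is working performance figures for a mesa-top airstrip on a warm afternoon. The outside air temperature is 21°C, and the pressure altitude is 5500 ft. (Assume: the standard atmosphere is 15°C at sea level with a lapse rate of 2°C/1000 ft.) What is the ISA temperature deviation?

ISA+17°C

ISA temperature at 5500 ft = 15 − 2 × (5500/1000) = 4°C.
Deviation = OAT − ISA = 21 − 4 = +17°C.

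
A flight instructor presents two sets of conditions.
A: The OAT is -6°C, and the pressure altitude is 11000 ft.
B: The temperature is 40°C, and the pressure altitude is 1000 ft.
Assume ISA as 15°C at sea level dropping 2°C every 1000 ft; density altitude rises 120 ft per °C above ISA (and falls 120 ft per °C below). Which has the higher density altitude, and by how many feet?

A: ISA temp = -7°C, deviation +1°C, DA = 11000 + 120 × 1 = 11120 ft.
B: ISA temp = 13°C, deviation +27°C, DA = 1000 + 120 × 27 = 4240 ft.
A is higher by 11120 − 4240 = 6880 ft.

A by 6880 ft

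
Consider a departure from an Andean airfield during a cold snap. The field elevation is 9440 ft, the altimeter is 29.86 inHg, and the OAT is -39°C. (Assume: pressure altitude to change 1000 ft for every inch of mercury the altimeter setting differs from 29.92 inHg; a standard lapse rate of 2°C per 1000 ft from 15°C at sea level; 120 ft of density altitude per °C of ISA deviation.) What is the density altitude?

5300 ft

Pressure altitude = 9440 + (29.92 − 29.86) × 1000 = 9440 + (+60) = 9500 ft.
ISA temperature at 9500 ft = 15 − 2 × (9500/1000) = -4°C.
ISA deviation = -39 − (-4) = -35°C.
Density altitude = 9500 + 120 × (-35) = 5300 ft.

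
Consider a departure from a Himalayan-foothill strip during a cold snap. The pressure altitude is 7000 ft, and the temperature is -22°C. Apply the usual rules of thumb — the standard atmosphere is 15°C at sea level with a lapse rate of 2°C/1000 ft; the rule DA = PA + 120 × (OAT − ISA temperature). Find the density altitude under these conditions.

4240 ft

ISA temperature at 7000 ft = 15 − 2 × (7000/1000) = 1°C.
ISA deviation = -22 − 1 = -23°C.
Density altitude = 7000 + 120 × (-23) = 7000 + (-2760) = 4240 ft.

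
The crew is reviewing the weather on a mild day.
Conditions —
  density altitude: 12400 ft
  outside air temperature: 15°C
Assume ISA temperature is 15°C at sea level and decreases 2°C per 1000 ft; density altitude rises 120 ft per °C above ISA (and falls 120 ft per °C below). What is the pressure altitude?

DA = PA + 120 × (OAT − (15 − 2·PA/1000)) = PA + 120·OAT − 1800 + 0.24·PA = 1.24·PA + 120·OAT − 1800.
So 1.24·PA = 12400 − 120 × 15 + 1800 = 12400.
PA = 12400 / 1.24 = 10000 ft.

10000 ft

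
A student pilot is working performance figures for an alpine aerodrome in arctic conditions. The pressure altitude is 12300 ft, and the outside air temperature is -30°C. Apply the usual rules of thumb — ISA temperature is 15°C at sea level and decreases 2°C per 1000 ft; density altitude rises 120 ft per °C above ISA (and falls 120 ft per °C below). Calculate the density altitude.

ISA temperature at 12300 ft = 15 − 2 × (12300/1000) = -9.6°C.
ISA deviation = -30 − (-9.6) = -20.4°C.
Density altitude = 12300 + 120 × (-20.4) = 12300 + (-2448) = 9852 ft.

9852 ft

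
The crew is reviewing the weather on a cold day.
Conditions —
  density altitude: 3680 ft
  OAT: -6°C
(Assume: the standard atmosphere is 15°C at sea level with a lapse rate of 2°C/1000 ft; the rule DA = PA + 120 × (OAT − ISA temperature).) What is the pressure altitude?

DA = PA + 120 × (OAT − (15 − 2·PA/1000)) = PA + 120·OAT − 1800 + 0.24·PA = 1.24·PA + 120·OAT − 1800.
So 1.24·PA = 3680 − 120 × (-6) + 1800 = 6200.
PA = 6200 / 1.24 = 5000 ft.

5000 ft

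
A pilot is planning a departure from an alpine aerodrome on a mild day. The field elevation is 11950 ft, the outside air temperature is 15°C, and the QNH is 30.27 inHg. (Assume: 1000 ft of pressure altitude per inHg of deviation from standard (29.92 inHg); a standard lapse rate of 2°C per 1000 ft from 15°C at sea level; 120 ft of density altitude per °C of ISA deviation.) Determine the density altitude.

Pressure altitude = 11950 + (29.92 − 30.27) × 1000 = 11950 + (-350) = 11600 ft.
ISA temperature at 11600 ft = 15 − 2 × (11600/1000) = -8.2°C.
ISA deviation = 15 − (-8.2) = +23.2°C.
Density altitude = 11600 + 120 × (23.2) = 14384 ft.

14384 ft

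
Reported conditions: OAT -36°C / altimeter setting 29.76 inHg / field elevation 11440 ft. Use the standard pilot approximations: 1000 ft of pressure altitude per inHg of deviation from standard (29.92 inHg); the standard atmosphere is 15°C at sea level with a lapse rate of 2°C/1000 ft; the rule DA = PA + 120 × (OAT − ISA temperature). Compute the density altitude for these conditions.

8264 ft

Pressure altitude = 11440 + (29.92 − 29.76) × 1000 = 11440 + (+160) = 11600 ft.
ISA temperature at 11600 ft = 15 − 2 × (11600/1000) = -8.2°C.
ISA deviation = -36 − (-8.2) = -27.8°C.
Density altitude = 11600 + 120 × (-27.8) = 8264 ft.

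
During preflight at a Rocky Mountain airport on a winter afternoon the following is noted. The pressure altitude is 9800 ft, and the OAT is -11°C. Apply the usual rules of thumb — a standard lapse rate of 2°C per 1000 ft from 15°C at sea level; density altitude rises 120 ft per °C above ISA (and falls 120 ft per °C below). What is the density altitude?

9032 ft

ISA temperature at 9800 ft = 15 − 2 × (9800/1000) = -4.6°C.
ISA deviation = -11 − (-4.6) = -6.4°C.
Density altitude = 9800 + 120 × (-6.4) = 9800 + (-768) = 9032 ft.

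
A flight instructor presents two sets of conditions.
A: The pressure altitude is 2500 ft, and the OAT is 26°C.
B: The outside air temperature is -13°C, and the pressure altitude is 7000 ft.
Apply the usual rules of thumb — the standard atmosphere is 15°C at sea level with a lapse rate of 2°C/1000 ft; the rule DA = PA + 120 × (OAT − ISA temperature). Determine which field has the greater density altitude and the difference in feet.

A: ISA temp = 10°C, deviation +16°C, DA = 2500 + 120 × 16 = 4420 ft.
B: ISA temp = 1°C, deviation -14°C, DA = 7000 + 120 × (-14) = 5320 ft.
B is higher by 5320 − 4420 = 900 ft.

B by 900 ft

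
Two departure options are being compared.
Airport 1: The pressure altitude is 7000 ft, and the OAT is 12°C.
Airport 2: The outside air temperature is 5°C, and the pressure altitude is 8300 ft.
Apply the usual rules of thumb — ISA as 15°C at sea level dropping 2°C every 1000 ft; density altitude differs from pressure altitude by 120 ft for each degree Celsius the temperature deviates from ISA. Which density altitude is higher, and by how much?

Airport 2 by 772 ft

Airport 1: ISA temp = 1°C, deviation +11°C, DA = 7000 + 120 × 11 = 8320 ft.
Airport 2: ISA temp = -1.6°C, deviation +6.6°C, DA = 8300 + 120 × 6.6 = 9092 ft.
Airport 2 is higher by 9092 − 8320 = 772 ft.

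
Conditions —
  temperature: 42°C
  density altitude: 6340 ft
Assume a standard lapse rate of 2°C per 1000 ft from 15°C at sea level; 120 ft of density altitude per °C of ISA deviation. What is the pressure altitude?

DA = PA + 120 × (OAT − (15 − 2·PA/1000)) = PA + 120·OAT − 1800 + 0.24·PA = 1.24·PA + 120·OAT − 1800.
So 1.24·PA = 6340 − 120 × 42 + 1800 = 3100.
PA = 3100 / 1.24 = 2500 ft.

2500 ft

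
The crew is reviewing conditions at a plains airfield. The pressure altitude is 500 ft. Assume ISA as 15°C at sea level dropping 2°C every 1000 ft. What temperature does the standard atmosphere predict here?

14°C

ISA temperature = 15 − 2 × (500/1000) = 15 − 1 = 14°C.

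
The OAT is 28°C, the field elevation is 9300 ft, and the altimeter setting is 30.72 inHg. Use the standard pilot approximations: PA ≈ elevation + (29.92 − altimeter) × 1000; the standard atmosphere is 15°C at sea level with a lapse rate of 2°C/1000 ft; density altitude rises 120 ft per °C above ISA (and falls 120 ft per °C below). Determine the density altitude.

Pressure altitude = 9300 + (29.92 − 30.72) × 1000 = 9300 + (-800) = 8500 ft.
ISA temperature at 8500 ft = 15 − 2 × (8500/1000) = -2°C.
ISA deviation = 28 − (-2) = +30°C.
Density altitude = 8500 + 120 × (30) = 12100 ft.

12100 ft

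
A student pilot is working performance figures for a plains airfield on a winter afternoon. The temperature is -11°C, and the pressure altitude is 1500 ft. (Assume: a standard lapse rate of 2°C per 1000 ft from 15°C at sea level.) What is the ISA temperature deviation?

ISA temperature at 1500 ft = 15 − 2 × (1500/1000) = 12°C.
Deviation = OAT − ISA = -11 − 12 = -23°C.

ISA-23°C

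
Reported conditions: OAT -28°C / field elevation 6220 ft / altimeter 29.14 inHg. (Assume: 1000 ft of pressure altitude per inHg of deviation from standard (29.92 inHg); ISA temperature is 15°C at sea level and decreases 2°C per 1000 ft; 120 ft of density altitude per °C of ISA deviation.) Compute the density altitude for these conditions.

3520 ft

Pressure altitude = 6220 + (29.92 − 29.14) × 1000 = 6220 + (+780) = 7000 ft.
ISA temperature at 7000 ft = 15 − 2 × (7000/1000) = 1°C.
ISA deviation = -28 − 1 = -29°C.
Density altitude = 7000 + 120 × (-29) = 3520 ft.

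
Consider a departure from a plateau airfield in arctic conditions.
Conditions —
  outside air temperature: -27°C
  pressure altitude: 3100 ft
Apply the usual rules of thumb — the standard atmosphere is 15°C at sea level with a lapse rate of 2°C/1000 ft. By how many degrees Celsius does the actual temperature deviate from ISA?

ISA-35.8°C

ISA temperature at 3100 ft = 15 − 2 × (3100/1000) = 8.8°C.
Deviation = OAT − ISA = -27 − 8.8 = -35.8°C.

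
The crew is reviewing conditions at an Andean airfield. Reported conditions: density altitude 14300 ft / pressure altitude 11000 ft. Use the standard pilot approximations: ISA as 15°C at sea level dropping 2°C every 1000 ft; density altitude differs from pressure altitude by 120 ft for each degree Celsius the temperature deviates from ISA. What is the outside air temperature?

Density altitude − pressure altitude = 14300 − 11000 = +3300 ft.
At 120 ft/°C that is an ISA deviation of 3300/120 = +27.5°C.
ISA temperature at 11000 ft = 15 − 2 × (11000/1000) = -7°C.
OAT = ISA + deviation = -7 + (+27.5) = 20.5°C.

20.5°C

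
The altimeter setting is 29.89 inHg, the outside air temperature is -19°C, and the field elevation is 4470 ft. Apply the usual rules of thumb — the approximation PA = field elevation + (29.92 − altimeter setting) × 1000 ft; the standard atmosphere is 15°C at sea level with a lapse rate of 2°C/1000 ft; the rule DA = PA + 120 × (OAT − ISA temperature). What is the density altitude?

1500 ft

Pressure altitude = 4470 + (29.92 − 29.89) × 1000 = 4470 + (+30) = 4500 ft.
ISA temperature at 4500 ft = 15 − 2 × (4500/1000) = 6°C.
ISA deviation = -19 − 6 = -25°C.
Density altitude = 4500 + 120 × (-25) = 1500 ft.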